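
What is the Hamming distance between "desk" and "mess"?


Comparing character by character (same length = 4):
  Pos 0: 'd' vs 'm' !=
  Pos 1: 'e' vs 'e' =
  Pos 2: 's' vs 's' =
  Pos 3: 'k' vs 's' !=
Hamming distance = 2


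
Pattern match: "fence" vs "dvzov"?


Pattern of "fence": [0, 1, 2, 3, 1]
Pattern of "dvzov": [0, 1, 2, 3, 1]
Patterns match
Same pattern = Yes


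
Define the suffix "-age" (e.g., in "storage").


Suffix: -age
Example: storage (store + -age, with a spelling change)
Meaning = result / collection


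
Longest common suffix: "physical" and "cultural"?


Word 1: "physical"
Word 2: "cultural"
Comparing from end:
  Pos -1: 'l' == 'l'
  Pos -2: 'a' == 'a'
  Pos -3: 'c' != 'r' (stop)
LCS = "al" (length 2)


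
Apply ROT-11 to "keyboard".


Word: "keyboard"
Shift: 11
Each letter → (letter + shift) mod 26:
  'k' (10) + 11 = 21 → 'v'
  'e' (4) + 11 = 15 → 'p'
  'y' (24) + 11 = 9 → 'j'
  'b' (1) + 11 = 12 → 'm'
  'o' (14) + 11 = 25 → 'z'
  'a' (0) + 11 = 11 → 'l'
  'r' (17) + 11 = 2 → 'c'
  'd' (3) + 11 = 14 → 'o'
Result = "vpjmzlco"


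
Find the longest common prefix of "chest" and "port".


Word 1: "chest"
Word 2: "port"
Comparing from start:
  Pos 0: 'c' != 'p' (stop)
LCP = "" (length 0)


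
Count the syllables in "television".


Word: "television"
Syllable breakdown: tel / e / vi / sion
Counting: 4 parts
= 4 syllables


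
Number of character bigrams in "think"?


Word: "think" (length 5)
Number of 2-grams = length - 2 + 1 = 5 - 2 + 1
= 4


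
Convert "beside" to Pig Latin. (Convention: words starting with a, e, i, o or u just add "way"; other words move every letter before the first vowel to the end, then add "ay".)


Word: "beside"
Starts with consonant(s) → move to end, add 'ay'
Consonant cluster: "b"
Pig Latin = "esidebay"


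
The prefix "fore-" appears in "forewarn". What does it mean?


Prefix: fore-
As in: forewarn -> fore- + warn
Meaning = before


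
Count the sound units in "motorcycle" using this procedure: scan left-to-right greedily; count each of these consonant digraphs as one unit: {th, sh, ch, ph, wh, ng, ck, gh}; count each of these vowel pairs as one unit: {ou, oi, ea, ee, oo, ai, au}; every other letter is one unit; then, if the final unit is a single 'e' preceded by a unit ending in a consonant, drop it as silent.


Word: "motorcycle" (10 letters)
Left-to-right scan:
  1. 'm' (letter)
  2. 'o' (letter)
  3. 't' (letter)
  4. 'o' (letter)
  5. 'r' (letter)
  6. 'c' (letter)
  7. 'y' (letter)
  8. 'c' (letter)
  9. 'l' (letter)
  10. 'e' (letter)
Units from scan: 10
Final unit is 'e' after a consonant -> drop as silent (-1)
Sound units = 9 units


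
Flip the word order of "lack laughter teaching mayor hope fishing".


Original: "lack laughter teaching mayor hope fishing"
Words (1..n): lack | laughter | teaching | mayor | hope | fishing
Reversed (n..1): fishing | hope | mayor | teaching | laughter | lack
Result = "fishing hope mayor teaching laughter lack"


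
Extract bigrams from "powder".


Word: "powder" (length 6)
Number of bigrams = 6 - 2 + 1 = 5
  Position 0: "po"
  Position 1: "ow"
  Position 2: "wd"
  Position 3: "de"
  Position 4: "er"
Bigrams = "po", "ow", "wd", "de", "er"


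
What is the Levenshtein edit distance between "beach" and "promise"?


Word 1: "beach" (length 5)
Word 2: "promise" (length 7)
One optimal edit sequence (insert/delete/substitute each cost 1):
  1. insert 'p'  (+1)
  2. insert 'r'  (+1)
  3. substitute 'b' -> 'o'  (+1)
  4. substitute 'e' -> 'm'  (+1)
  5. substitute 'a' -> 'i'  (+1)
  6. substitute 'c' -> 's'  (+1)
  7. substitute 'h' -> 'e'  (+1)
Total edit operations: 7
Edit distance = 7


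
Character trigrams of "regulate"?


Word: "regulate" (length 8)
Number of trigrams = 8 - 3 + 1 = 6
  Position 0: "reg"
  Position 1: "egu"
  Position 2: "gul"
  Position 3: "ula"
  Position 4: "lat"
  Position 5: "ate"
Trigrams = "reg", "egu", "gul", "ula", "lat", "ate"


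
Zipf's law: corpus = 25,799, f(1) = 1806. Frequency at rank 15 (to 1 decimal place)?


Zipf's law: f(r) = f(1) / r
f(1) = 1806
f(15) = 1806 / 15
= 120.4 occurrences


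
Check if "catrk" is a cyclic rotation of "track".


Word: "track", Candidate: "catrk"
Method: check if candidate is substring of word+word
"tracktrack" contains "catrk"? No
Is rotation = No


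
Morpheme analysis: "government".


Word: "government"
Morphemes: govern / -ment
Each morpheme carries meaning
= 2 morphemes


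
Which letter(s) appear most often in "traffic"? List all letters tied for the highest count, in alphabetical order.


Word: "traffic"
Letter counts:
  'a': 1
  'c': 1
  'f': 2
  'i': 1
  'r': 1
  't': 1
Maximum count = 2
Most frequent = 'f' (2 times each)


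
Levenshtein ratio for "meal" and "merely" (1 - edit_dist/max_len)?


Word 1: "meal" (length 4)
Word 2: "merely" (length 6)
One optimal edit sequence:
  1. keep 'm'
  2. keep 'e'
  3. insert 'r'  (+1)
  4. substitute 'a' -> 'e'  (+1)
  5. keep 'l'
  6. insert 'y'  (+1)
Edit distance = 3
Max length = max(4, 6) = 6
Similarity = 1 - 3/6
= 0.5000


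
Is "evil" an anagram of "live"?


Word 1: "live" → sorted: eilv
Word 2: "evil" → sorted: eilv
Same letters? eilv == eilv
Anagram = Yes


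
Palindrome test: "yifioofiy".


Word: "yifioofiy"
Reversed: "yifooifiy"
Forward == Backward? yifioofiy != yifooifiy
Palindrome = No


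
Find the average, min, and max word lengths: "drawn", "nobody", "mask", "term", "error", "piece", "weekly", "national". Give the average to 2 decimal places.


Lengths: "drawn"=5, "nobody"=6, "mask"=4, "term"=4, "error"=5, "piece"=5, "weekly"=6, "national"=8
Sum = 43, Count = 8
Average = 43/8 = 5.38
= avg=5.38, min=4, max=8


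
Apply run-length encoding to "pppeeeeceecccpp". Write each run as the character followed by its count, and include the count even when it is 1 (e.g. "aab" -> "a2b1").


String: "pppeeeeceecccpp"
Scanning for consecutive runs:
  'p' x 3
  'e' x 4
  'c' x 1
  'e' x 2
  'c' x 3
  'p' x 2
RLE = "p3e4c1e2c3p2"


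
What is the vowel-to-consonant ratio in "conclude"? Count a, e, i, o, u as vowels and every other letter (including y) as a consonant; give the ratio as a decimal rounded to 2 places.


Word: "conclude"
Vowels (a,e,i,o,u): 3
Consonants: 5
Ratio = 3/5
= 0.60


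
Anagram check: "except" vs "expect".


Word 1: "except" → sorted: ceeptx
Word 2: "expect" → sorted: ceeptx
Same letters? ceeptx == ceeptx
Anagram = Yes


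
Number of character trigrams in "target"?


Word: "target" (length 6)
Number of 3-grams = length - 3 + 1 = 6 - 3 + 1
= 4


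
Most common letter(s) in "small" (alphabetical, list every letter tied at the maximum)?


Word: "small"
Letter counts:
  'a': 1
  'l': 2
  'm': 1
  's': 1
Maximum count = 2
Most frequent = 'l' (2 times each)


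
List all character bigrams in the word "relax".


Word: "relax" (length 5)
Number of bigrams = 5 - 2 + 1 = 4
  Position 0: "re"
  Position 1: "el"
  Position 2: "la"
  Position 3: "ax"
Bigrams = "re", "el", "la", "ax"


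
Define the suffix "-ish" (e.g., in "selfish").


Suffix: -ish
Example: selfish (self + -ish)
Meaning = somewhat / having the qualities of


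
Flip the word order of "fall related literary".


Original: "fall related literary"
Words (1..n): fall | related | literary
Reversed (n..1): literary | related | fall
Result = "literary related fall"


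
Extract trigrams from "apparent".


Word: "apparent" (length 8)
Number of trigrams = 8 - 3 + 1 = 6
  Position 0: "app"
  Position 1: "ppa"
  Position 2: "par"
  Position 3: "are"
  Position 4: "ren"
  Position 5: "ent"
Trigrams = "app", "ppa", "par", "are", "ren", "ent"


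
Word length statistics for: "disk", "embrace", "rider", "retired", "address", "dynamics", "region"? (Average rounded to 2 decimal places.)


Lengths: "disk"=4, "embrace"=7, "rider"=5, "retired"=7, "address"=7, "dynamics"=8, "region"=6
Sum = 44, Count = 7
Average = 44/7 = 6.29
= avg=6.29, min=4, max=8


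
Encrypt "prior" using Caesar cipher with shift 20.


Word: "prior"
Shift: 20
Each letter → (letter + shift) mod 26:
  'p' (15) + 20 = 9 → 'j'
  'r' (17) + 20 = 11 → 'l'
  'i' (8) + 20 = 2 → 'c'
  'o' (14) + 20 = 8 → 'i'
  'r' (17) + 20 = 11 → 'l'
Result = "jlcil"


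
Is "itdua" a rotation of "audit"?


Word: "audit", Candidate: "itdua"
Method: check if candidate is substring of word+word
"auditaudit" contains "itdua"? No
Is rotation = No


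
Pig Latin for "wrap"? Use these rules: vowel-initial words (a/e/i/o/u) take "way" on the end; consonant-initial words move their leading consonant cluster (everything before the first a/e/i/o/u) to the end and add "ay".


Word: "wrap"
Starts with consonant(s) → move to end, add 'ay'
Consonant cluster: "wr"
Pig Latin = "apwray"


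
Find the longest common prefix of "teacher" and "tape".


Word 1: "teacher"
Word 2: "tape"
Comparing from start:
  Pos 0: 't' == 't'
  Pos 1: 'e' != 'a' (stop)
LCP = "t" (length 1)


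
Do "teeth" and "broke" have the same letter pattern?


Pattern of "teeth": [0, 1, 1, 0, 2]
Pattern of "broke": [0, 1, 2, 3, 4]
Patterns do not match
Same pattern = No


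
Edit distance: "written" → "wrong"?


Word 1: "written" (length 7)
Word 2: "wrong" (length 5)
One optimal edit sequence (insert/delete/substitute each cost 1):
  1. keep 'w'
  2. keep 'r'
  3. delete 'i'  (+1)
  4. delete 't'  (+1)
  5. substitute 't' -> 'o'  (+1)
  6. substitute 'e' -> 'n'  (+1)
  7. substitute 'n' -> 'g'  (+1)
Total edit operations: 5
Edit distance = 5


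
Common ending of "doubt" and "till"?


Word 1: "doubt"
Word 2: "till"
Comparing from end:
  Pos -1: 't' != 'l' (stop)
LCS = "" (length 0)


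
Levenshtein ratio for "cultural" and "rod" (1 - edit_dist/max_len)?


Word 1: "cultural" (length 8)
Word 2: "rod" (length 3)
One optimal edit sequence:
  1. delete 'c'  (+1)
  2. delete 'u'  (+1)
  3. delete 'l'  (+1)
  4. delete 't'  (+1)
  5. delete 'u'  (+1)
  6. keep 'r'
  7. substitute 'a' -> 'o'  (+1)
  8. substitute 'l' -> 'd'  (+1)
Edit distance = 7
Max length = max(8, 3) = 8
Similarity = 1 - 7/8
= 0.1250


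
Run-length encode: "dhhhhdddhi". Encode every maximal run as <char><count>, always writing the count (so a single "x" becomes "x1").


String: "dhhhhdddhi"
Scanning for consecutive runs:
  'd' x 1
  'h' x 4
  'd' x 3
  'h' x 1
  'i' x 1
RLE = "d1h4d3h1i1"


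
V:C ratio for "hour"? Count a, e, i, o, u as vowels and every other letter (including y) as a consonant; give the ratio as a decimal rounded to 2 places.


Word: "hour"
Vowels (a,e,i,o,u): 2
Consonants: 2
Ratio = 2/2
= 1.00


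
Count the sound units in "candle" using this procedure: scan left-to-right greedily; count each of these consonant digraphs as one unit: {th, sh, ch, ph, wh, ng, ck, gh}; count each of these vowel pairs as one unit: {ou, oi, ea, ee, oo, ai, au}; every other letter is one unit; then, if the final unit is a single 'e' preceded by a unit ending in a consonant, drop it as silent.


Word: "candle" (6 letters)
Left-to-right scan:
  1. 'c' (letter)
  2. 'a' (letter)
  3. 'n' (letter)
  4. 'd' (letter)
  5. 'l' (letter)
  6. 'e' (letter)
Units from scan: 6
Final unit is 'e' after a consonant -> drop as silent (-1)
Sound units = 5 units


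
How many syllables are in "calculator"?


Word: "calculator"
Syllable breakdown: cal / cu / la / tor
Counting: 4 parts
= 4 syllables


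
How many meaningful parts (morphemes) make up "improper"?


Word: "improper"
Morphemes: im- | proper
Each morpheme carries meaning
= 2 morphemes


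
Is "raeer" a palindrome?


Word: "raeer"
Reversed: "reear"
Forward == Backward? raeer != reear
Palindrome = No


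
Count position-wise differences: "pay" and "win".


Comparing character by character (same length = 3):
  Pos 0: 'p' vs 'w' !=
  Pos 1: 'a' vs 'i' !=
  Pos 2: 'y' vs 'n' !=
Hamming distance = 3


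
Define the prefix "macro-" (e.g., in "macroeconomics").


Prefix: macro-
Example: macroeconomics = macro- + economics
Meaning = large


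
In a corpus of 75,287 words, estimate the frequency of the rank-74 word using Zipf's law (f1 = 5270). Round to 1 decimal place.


Zipf's law: f(r) = f(1) / r
f(1) = 5270
f(74) = 5270 / 74
= 71.2 occurrences


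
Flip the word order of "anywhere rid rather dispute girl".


Original: "anywhere rid rather dispute girl"
Words (1..n): anywhere | rid | rather | dispute | girl
Reversed (n..1): girl | dispute | rather | rid | anywhere
Result = "girl dispute rather rid anywhere"


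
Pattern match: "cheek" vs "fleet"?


Pattern of "cheek": [0, 1, 2, 2, 3]
Pattern of "fleet": [0, 1, 2, 2, 3]
Patterns match
Same pattern = Yes


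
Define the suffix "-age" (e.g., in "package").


Suffix: -age
Example: package = pack + -age
Meaning = result / collection


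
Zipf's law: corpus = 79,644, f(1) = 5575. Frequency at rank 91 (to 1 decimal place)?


Zipf's law: f(r) = f(1) / r
f(1) = 5575
f(91) = 5575 / 91
= 61.3 occurrences


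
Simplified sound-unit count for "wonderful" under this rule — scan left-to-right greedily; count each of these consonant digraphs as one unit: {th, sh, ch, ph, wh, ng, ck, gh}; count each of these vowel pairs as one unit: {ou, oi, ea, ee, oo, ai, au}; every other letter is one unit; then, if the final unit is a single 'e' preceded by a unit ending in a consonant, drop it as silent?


Word: "wonderful" (9 letters)
Left-to-right scan:
  1. 'w' (letter)
  2. 'o' (letter)
  3. 'n' (letter)
  4. 'd' (letter)
  5. 'e' (letter)
  6. 'r' (letter)
  7. 'f' (letter)
  8. 'u' (letter)
  9. 'l' (letter)
Units from scan: 9
Sound units = 9 units


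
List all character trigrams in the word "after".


Word: "after" (length 5)
Number of trigrams = 5 - 3 + 1 = 3
  Position 0: "aft"
  Position 1: "fte"
  Position 2: "ter"
Trigrams = "aft", "fte", "ter"


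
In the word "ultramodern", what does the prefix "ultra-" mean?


Prefix: ultra-
Example: ultramodern (ultra- + modern)
Meaning = beyond


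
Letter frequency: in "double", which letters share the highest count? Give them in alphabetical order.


Word: "double"
Letter counts:
  'b': 1
  'd': 1
  'e': 1
  'l': 1
  'o': 1
  'u': 1
Maximum count = 1
Most frequent = 'b', 'd', 'e', 'l', 'o', 'u' (1 time each)


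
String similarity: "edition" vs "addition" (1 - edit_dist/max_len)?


Word 1: "edition" (length 7)
Word 2: "addition" (length 8)
One optimal edit sequence:
  1. insert 'a'  (+1)
  2. substitute 'e' -> 'd'  (+1)
  3. keep 'd'
  4. keep 'i'
  5. keep 't'
  6. keep 'i'
  7. keep 'o'
  8. keep 'n'
Edit distance = 2
Max length = max(7, 8) = 8
Similarity = 1 - 2/8
= 0.7500


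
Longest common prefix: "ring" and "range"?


Word 1: "ring"
Word 2: "range"
Comparing from start:
  Pos 0: 'r' == 'r'
  Pos 1: 'i' != 'a' (stop)
LCP = "r" (length 1)


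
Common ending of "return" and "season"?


Word 1: "return"
Word 2: "season"
Comparing from end:
  Pos -1: 'n' == 'n'
  Pos -2: 'r' != 'o' (stop)
LCS = "n" (length 1)


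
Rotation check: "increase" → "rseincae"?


Word: "increase", Candidate: "rseincae"
Method: check if candidate is substring of word+word
"increaseincrease" contains "rseincae"? No
Is rotation = No


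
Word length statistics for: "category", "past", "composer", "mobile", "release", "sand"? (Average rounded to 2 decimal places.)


Lengths: "category"=8, "past"=4, "composer"=8, "mobile"=6, "release"=7, "sand"=4
Sum = 37, Count = 6
Average = 37/6 = 6.17
= avg=6.17, min=4, max=8


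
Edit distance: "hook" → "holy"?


Word 1: "hook" (length 4)
Word 2: "holy" (length 4)
One optimal edit sequence (insert/delete/substitute each cost 1):
  1. keep 'h'
  2. keep 'o'
  3. substitute 'o' -> 'l'  (+1)
  4. substitute 'k' -> 'y'  (+1)
Total edit operations: 2
Edit distance = 2


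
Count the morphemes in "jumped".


Word: "jumped"
Morphemes: jump / -ed
Each morpheme carries meaning
= 2 morphemes


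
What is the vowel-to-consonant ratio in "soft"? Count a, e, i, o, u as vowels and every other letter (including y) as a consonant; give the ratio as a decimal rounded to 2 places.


Word: "soft"
Vowels (a,e,i,o,u): 1
Consonants: 3
Ratio = 1/3
= 0.33


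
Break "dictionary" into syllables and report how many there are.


Word: "dictionary"
Syllable breakdown: dic / tion / ar / y
Counting: 4 parts
= 4 syllables


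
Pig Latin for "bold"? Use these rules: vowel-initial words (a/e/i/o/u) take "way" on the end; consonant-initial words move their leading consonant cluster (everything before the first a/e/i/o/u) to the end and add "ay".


Word: "bold"
Starts with consonant(s) → move to end, add 'ay'
Consonant cluster: "b"
Pig Latin = "oldbay"


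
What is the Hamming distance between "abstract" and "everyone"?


Comparing character by character (same length = 8):
  Pos 0: 'a' vs 'e' !=
  Pos 1: 'b' vs 'v' !=
  Pos 2: 's' vs 'e' !=
  Pos 3: 't' vs 'r' !=
  Pos 4: 'r' vs 'y' !=
  Pos 5: 'a' vs 'o' !=
  Pos 6: 'c' vs 'n' !=
  Pos 7: 't' vs 'e' !=
Hamming distance = 8


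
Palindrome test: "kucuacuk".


Word: "kucuacuk"
Reversed: "kucaucuk"
Forward == Backward? kucuacuk != kucaucuk
Palindrome = No


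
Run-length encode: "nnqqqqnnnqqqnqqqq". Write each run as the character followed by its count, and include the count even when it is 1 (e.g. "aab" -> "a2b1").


String: "nnqqqqnnnqqqnqqqq"
Scanning for consecutive runs:
  'n' x 2
  'q' x 4
  'n' x 3
  'q' x 3
  'n' x 1
  'q' x 4
RLE = "n2q4n3q3n1q4"


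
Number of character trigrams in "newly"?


Word: "newly" (length 5)
Number of 3-grams = length - 3 + 1 = 5 - 3 + 1
= 3


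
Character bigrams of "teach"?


Word: "teach" (length 5)
Number of bigrams = 5 - 2 + 1 = 4
  Position 0: "te"
  Position 1: "ea"
  Position 2: "ac"
  Position 3: "ch"
Bigrams = "te", "ea", "ac", "ch"


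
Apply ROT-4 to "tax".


Word: "tax"
Shift: 4
Each letter → (letter + shift) mod 26:
  't' (19) + 4 = 23 → 'x'
  'a' (0) + 4 = 4 → 'e'
  'x' (23) + 4 = 1 → 'b'
Result = "xeb"


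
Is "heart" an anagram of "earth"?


Word 1: "earth" → sorted: aehrt
Word 2: "heart" → sorted: aehrt
Same letters? aehrt == aehrt
Anagram = Yes


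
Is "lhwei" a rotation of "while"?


Word: "while", Candidate: "lhwei"
Method: check if candidate is substring of word+word
"whilewhile" contains "lhwei"? No
Is rotation = No


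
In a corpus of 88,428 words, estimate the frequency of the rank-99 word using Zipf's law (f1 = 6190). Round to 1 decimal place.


Zipf's law: f(r) = f(1) / r
f(1) = 6190
f(99) = 6190 / 99
= 62.5 occurrences


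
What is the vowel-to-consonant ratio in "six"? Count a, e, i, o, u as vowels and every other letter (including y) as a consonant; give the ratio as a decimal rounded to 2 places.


Word: "six"
Vowels (a,e,i,o,u): 1
Consonants: 2
Ratio = 1/2
= 0.50


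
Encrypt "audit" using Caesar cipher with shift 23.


Word: "audit"
Shift: 23
Each letter → (letter + shift) mod 26:
  'a' (0) + 23 = 23 → 'x'
  'u' (20) + 23 = 17 → 'r'
  'd' (3) + 23 = 0 → 'a'
  'i' (8) + 23 = 5 → 'f'
  't' (19) + 23 = 16 → 'q'
Result = "xrafq"


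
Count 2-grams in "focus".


Word: "focus" (length 5)
Number of 2-grams = length - 2 + 1 = 5 - 2 + 1
= 4


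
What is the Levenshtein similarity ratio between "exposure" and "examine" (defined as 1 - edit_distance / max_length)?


Word 1: "exposure" (length 8)
Word 2: "examine" (length 7)
One optimal edit sequence:
  1. keep 'e'
  2. keep 'x'
  3. delete 'p'  (+1)
  4. substitute 'o' -> 'a'  (+1)
  5. substitute 's' -> 'm'  (+1)
  6. substitute 'u' -> 'i'  (+1)
  7. substitute 'r' -> 'n'  (+1)
  8. keep 'e'
Edit distance = 5
Max length = max(8, 7) = 8
Similarity = 1 - 5/8
= 0.3750


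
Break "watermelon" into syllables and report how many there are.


Word: "watermelon"
Syllable breakdown: wa · ter · mel · on
Counting: 4 parts
= 4 syllables


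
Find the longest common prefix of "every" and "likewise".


Word 1: "every"
Word 2: "likewise"
Comparing from start:
  Pos 0: 'e' != 'l' (stop)
LCP = "" (length 0)


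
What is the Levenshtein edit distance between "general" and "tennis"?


Word 1: "general" (length 7)
Word 2: "tennis" (length 6)
One optimal edit sequence (insert/delete/substitute each cost 1):
  1. substitute 'g' -> 't'  (+1)
  2. keep 'e'
  3. keep 'n'
  4. delete 'e'  (+1)
  5. substitute 'r' -> 'n'  (+1)
  6. substitute 'a' -> 'i'  (+1)
  7. substitute 'l' -> 's'  (+1)
Total edit operations: 5
Edit distance = 5


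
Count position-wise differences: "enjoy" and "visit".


Comparing character by character (same length = 5):
  Pos 0: 'e' vs 'v' !=
  Pos 1: 'n' vs 'i' !=
  Pos 2: 'j' vs 's' !=
  Pos 3: 'o' vs 'i' !=
  Pos 4: 'y' vs 't' !=
Hamming distance = 5


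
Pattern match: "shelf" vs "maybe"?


Pattern of "shelf": [0, 1, 2, 3, 4]
Pattern of "maybe": [0, 1, 2, 3, 4]
Patterns match
Same pattern = Yes


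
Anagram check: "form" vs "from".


Word 1: "form" → sorted: fmor
Word 2: "from" → sorted: fmor
Same letters? fmor == fmor
Anagram = Yes


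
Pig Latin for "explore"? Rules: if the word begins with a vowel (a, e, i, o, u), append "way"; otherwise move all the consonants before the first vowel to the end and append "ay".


Word: "explore"
Starts with vowel → add 'way'
Pig Latin = "exploreway"


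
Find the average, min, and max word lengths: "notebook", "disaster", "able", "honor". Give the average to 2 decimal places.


Lengths: "notebook"=8, "disaster"=8, "able"=4, "honor"=5
Sum = 25, Count = 4
Average = 25/4 = 6.25
= avg=6.25, min=4, max=8


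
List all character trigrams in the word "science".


Word: "science" (length 7)
Number of trigrams = 7 - 3 + 1 = 5
  Position 0: "sci"
  Position 1: "cie"
  Position 2: "ien"
  Position 3: "enc"
  Position 4: "nce"
Trigrams = "sci", "cie", "ien", "enc", "nce"


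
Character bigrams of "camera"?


Word: "camera" (length 6)
Number of bigrams = 6 - 2 + 1 = 5
  Position 0: "ca"
  Position 1: "am"
  Position 2: "me"
  Position 3: "er"
  Position 4: "ra"
Bigrams = "ca", "am", "me", "er", "ra"


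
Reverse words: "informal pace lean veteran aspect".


Original: "informal pace lean veteran aspect"
Words (1..n): informal | pace | lean | veteran | aspect
Reversed (n..1): aspect | veteran | lean | pace | informal
Result = "aspect veteran lean pace informal"


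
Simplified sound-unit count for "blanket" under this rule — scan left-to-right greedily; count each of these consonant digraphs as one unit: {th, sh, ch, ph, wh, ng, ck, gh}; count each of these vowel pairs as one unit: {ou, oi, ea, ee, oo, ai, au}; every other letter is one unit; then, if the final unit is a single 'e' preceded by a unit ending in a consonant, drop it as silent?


Word: "blanket" (7 letters)
Left-to-right scan:
  1. 'b' (letter)
  2. 'l' (letter)
  3. 'a' (letter)
  4. 'n' (letter)
  5. 'k' (letter)
  6. 'e' (letter)
  7. 't' (letter)
Units from scan: 7
Sound units = 7 units


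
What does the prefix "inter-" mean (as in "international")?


Prefix: inter-
Example: international = inter- + national
Meaning = between


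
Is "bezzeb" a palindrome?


Word: "bezzeb"
Reversed: "bezzeb"
Forward == Backward? bezzeb == bezzeb
Palindrome = Yes


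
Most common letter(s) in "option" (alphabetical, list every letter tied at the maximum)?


Word: "option"
Letter counts:
  'i': 1
  'n': 1
  'o': 2
  'p': 1
  't': 1
Maximum count = 2
Most frequent = 'o' (2 times each)


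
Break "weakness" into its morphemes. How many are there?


Word: "weakness"
Morphemes: weak | -ness
Each morpheme carries meaning
= 2 morphemes


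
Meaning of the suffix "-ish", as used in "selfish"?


Suffix: -ish
As in: selfish -> self + -ish
Meaning = somewhat / having the qualities of


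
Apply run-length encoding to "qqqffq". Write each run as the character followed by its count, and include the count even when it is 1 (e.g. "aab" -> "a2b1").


String: "qqqffq"
Scanning for consecutive runs:
  'q' x 3
  'f' x 2
  'q' x 1
RLE = "q3f2q1"


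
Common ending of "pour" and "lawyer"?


Word 1: "pour"
Word 2: "lawyer"
Comparing from end:
  Pos -1: 'r' == 'r'
  Pos -2: 'u' != 'e' (stop)
LCS = "r" (length 1)


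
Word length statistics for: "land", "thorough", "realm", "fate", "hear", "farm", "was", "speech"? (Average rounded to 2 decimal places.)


Lengths: "land"=4, "thorough"=8, "realm"=5, "fate"=4, "hear"=4, "farm"=4, "was"=3, "speech"=6
Sum = 38, Count = 8
Average = 38/8 = 4.75
= avg=4.75, min=3, max=8


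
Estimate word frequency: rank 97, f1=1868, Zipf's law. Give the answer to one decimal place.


Zipf's law: f(r) = f(1) / r
f(1) = 1868
f(97) = 1868 / 97
= 19.3 occurrences


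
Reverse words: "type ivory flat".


Original: "type ivory flat"
Words (1..n): type | ivory | flat
Reversed (n..1): flat | ivory | type
Result = "flat ivory type"


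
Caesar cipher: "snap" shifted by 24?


Word: "snap"
Shift: 24
Each letter → (letter + shift) mod 26:
  's' (18) + 24 = 16 → 'q'
  'n' (13) + 24 = 11 → 'l'
  'a' (0) + 24 = 24 → 'y'
  'p' (15) + 24 = 13 → 'n'
Result = "qlyn"


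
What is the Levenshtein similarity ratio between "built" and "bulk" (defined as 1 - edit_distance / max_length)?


Word 1: "built" (length 5)
Word 2: "bulk" (length 4)
One optimal edit sequence:
  1. keep 'b'
  2. keep 'u'
  3. delete 'i'  (+1)
  4. keep 'l'
  5. substitute 't' -> 'k'  (+1)
Edit distance = 2
Max length = max(5, 4) = 5
Similarity = 1 - 2/5
= 0.6000


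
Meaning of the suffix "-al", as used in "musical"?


Suffix: -al
Example: musical = music + -al
Meaning = relating to


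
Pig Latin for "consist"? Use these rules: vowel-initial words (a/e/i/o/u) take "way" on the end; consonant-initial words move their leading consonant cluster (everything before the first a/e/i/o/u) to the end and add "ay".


Word: "consist"
Starts with consonant(s) → move to end, add 'ay'
Consonant cluster: "c"
Pig Latin = "onsistcay"


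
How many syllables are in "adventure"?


Word: "adventure"
Syllable breakdown: ad-ven-ture
Counting: 3 parts
= 3 syllables


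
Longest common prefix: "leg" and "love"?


Word 1: "leg"
Word 2: "love"
Comparing from start:
  Pos 0: 'l' == 'l'
  Pos 1: 'e' != 'o' (stop)
LCP = "l" (length 1)


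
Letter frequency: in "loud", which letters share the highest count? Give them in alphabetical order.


Word: "loud"
Letter counts:
  'd': 1
  'l': 1
  'o': 1
  'u': 1
Maximum count = 1
Most frequent = 'd', 'l', 'o', 'u' (1 time each)


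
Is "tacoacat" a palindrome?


Word: "tacoacat"
Reversed: "tacaocat"
Forward == Backward? tacoacat != tacaocat
Palindrome = No


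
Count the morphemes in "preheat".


Word: "preheat"
Morphemes: pre- / heat
Each morpheme carries meaning
= 2 morphemes


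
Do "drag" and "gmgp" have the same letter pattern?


Pattern of "drag": [0, 1, 2, 3]
Pattern of "gmgp": [0, 1, 0, 2]
Patterns do not match
Same pattern = No


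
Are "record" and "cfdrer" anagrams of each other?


Word 1: "record" → sorted: cdeorr
Word 2: "cfdrer" → sorted: cdefrr
Same letters? cdeorr != cdefrr
Anagram = No


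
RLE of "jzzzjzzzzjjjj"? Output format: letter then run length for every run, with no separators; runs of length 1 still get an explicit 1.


String: "jzzzjzzzzjjjj"
Scanning for consecutive runs:
  'j' x 1
  'z' x 3
  'j' x 1
  'z' x 4
  'j' x 4
RLE = "j1z3j1z4j4"


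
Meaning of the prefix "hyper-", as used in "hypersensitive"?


Prefix: hyper-
Example: hypersensitive = hyper- + sensitive
Meaning = over / excessive


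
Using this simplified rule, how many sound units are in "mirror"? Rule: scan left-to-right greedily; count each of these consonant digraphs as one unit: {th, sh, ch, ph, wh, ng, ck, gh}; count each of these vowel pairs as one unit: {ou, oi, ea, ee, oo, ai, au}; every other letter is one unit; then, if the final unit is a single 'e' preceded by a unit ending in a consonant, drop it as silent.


Word: "mirror" (6 letters)
Left-to-right scan:
  (1) 'm' (letter)
  (2) 'i' (letter)
  (3) 'r' (letter)
  (4) 'r' (letter)
  (5) 'o' (letter)
  (6) 'r' (letter)
Units from scan: 6
Sound units = 6 units


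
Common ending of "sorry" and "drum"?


Word 1: "sorry"
Word 2: "drum"
Comparing from end:
  Pos -1: 'y' != 'm' (stop)
LCS = "" (length 0)


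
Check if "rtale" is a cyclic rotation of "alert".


Word: "alert", Candidate: "rtale"
Method: check if candidate is substring of word+word
"alertalert" contains "rtale"? Yes
Is rotation = Yes


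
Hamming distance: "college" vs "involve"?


Comparing character by character (same length = 7):
  Pos 0: 'c' vs 'i' !=
  Pos 1: 'o' vs 'n' !=
  Pos 2: 'l' vs 'v' !=
  Pos 3: 'l' vs 'o' !=
  Pos 4: 'e' vs 'l' !=
  Pos 5: 'g' vs 'v' !=
  Pos 6: 'e' vs 'e' =
Hamming distance = 6


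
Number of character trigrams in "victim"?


Word: "victim" (length 6)
Number of 3-grams = length - 3 + 1 = 6 - 3 + 1
= 4


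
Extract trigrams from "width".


Word: "width" (length 5)
Number of trigrams = 5 - 3 + 1 = 3
  Position 0: "wid"
  Position 1: "idt"
  Position 2: "dth"
Trigrams = "wid", "idt", "dth"


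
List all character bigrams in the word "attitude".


Word: "attitude" (length 8)
Number of bigrams = 8 - 2 + 1 = 7
  Position 0: "at"
  Position 1: "tt"
  Position 2: "ti"
  Position 3: "it"
  Position 4: "tu"
  Position 5: "ud"
  Position 6: "de"
Bigrams = "at", "tt", "ti", "it", "tu", "ud", "de"


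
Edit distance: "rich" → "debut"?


Word 1: "rich" (length 4)
Word 2: "debut" (length 5)
One optimal edit sequence (insert/delete/substitute each cost 1):
  1. insert 'd'  (+1)
  2. substitute 'r' -> 'e'  (+1)
  3. substitute 'i' -> 'b'  (+1)
  4. substitute 'c' -> 'u'  (+1)
  5. substitute 'h' -> 't'  (+1)
Total edit operations: 5
Edit distance = 5


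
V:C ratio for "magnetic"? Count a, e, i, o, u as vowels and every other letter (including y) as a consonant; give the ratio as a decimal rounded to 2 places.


Word: "magnetic"
Vowels (a,e,i,o,u): 3
Consonants: 5
Ratio = 3/5
= 0.60


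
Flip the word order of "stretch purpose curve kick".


Original: "stretch purpose curve kick"
Words (1..n): stretch | purpose | curve | kick
Reversed (n..1): kick | curve | purpose | stretch
Result = "kick curve purpose stretch"


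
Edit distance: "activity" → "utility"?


Word 1: "activity" (length 8)
Word 2: "utility" (length 7)
One optimal edit sequence (insert/delete/substitute each cost 1):
  1. delete 'a'  (+1)
  2. substitute 'c' -> 'u'  (+1)
  3. keep 't'
  4. keep 'i'
  5. substitute 'v' -> 'l'  (+1)
  6. keep 'i'
  7. keep 't'
  8. keep 'y'
Total edit operations: 3
Edit distance = 3


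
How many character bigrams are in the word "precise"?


Word: "precise" (length 7)
Number of 2-grams = length - 2 + 1 = 7 - 2 + 1
= 6


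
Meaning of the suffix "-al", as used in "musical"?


Suffix: -al
As in: musical -> music + -al
Meaning = relating to


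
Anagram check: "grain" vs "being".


Word 1: "grain" → sorted: aginr
Word 2: "being" → sorted: begin
Same letters? aginr != begin
Anagram = No


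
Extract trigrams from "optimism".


Word: "optimism" (length 8)
Number of trigrams = 8 - 3 + 1 = 6
  Position 0: "opt"
  Position 1: "pti"
  Position 2: "tim"
  Position 3: "imi"
  Position 4: "mis"
  Position 5: "ism"
Trigrams = "opt", "pti", "tim", "imi", "mis", "ism"


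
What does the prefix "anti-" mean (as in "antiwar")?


Prefix: anti-
Example: antiwar = anti- + war
Meaning = against


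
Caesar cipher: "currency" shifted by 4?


Word: "currency"
Shift: 4
Each letter → (letter + shift) mod 26:
  'c' (2) + 4 = 6 → 'g'
  'u' (20) + 4 = 24 → 'y'
  'r' (17) + 4 = 21 → 'v'
  'r' (17) + 4 = 21 → 'v'
  'e' (4) + 4 = 8 → 'i'
  'n' (13) + 4 = 17 → 'r'
  'c' (2) + 4 = 6 → 'g'
  'y' (24) + 4 = 2 → 'c'
Result = "gyvvirgc"


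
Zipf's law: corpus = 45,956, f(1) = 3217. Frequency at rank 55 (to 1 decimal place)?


Zipf's law: f(r) = f(1) / r
f(1) = 3217
f(55) = 3217 / 55
= 58.5 occurrences


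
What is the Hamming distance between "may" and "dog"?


Comparing character by character (same length = 3):
  Pos 0: 'm' vs 'd' !=
  Pos 1: 'a' vs 'o' !=
  Pos 2: 'y' vs 'g' !=
Hamming distance = 3


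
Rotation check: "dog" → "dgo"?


Word: "dog", Candidate: "dgo"
Method: check if candidate is substring of word+word
"dogdog" contains "dgo"? No
Is rotation = No


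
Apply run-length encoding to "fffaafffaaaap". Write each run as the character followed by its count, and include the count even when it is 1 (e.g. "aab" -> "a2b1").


String: "fffaafffaaaap"
Scanning for consecutive runs:
  'f' x 3
  'a' x 2
  'f' x 3
  'a' x 4
  'p' x 1
RLE = "f3a2f3a4p1"


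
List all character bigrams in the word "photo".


Word: "photo" (length 5)
Number of bigrams = 5 - 2 + 1 = 4
  Position 0: "ph"
  Position 1: "ho"
  Position 2: "ot"
  Position 3: "to"
Bigrams = "ph", "ho", "ot", "to"


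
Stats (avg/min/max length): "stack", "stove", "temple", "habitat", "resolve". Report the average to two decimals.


Lengths: "stack"=5, "stove"=5, "temple"=6, "habitat"=7, "resolve"=7
Sum = 30, Count = 5
Average = 30/5 = 6.00
= avg=6.00, min=5, max=7


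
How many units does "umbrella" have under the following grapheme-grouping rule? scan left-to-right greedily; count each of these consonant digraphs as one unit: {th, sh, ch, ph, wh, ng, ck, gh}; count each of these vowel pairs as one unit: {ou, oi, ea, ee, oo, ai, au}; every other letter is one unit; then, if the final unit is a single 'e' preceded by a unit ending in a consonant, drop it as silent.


Word: "umbrella" (8 letters)
Left-to-right scan:
  1. 'u' (letter)
  2. 'm' (letter)
  3. 'b' (letter)
  4. 'r' (letter)
  5. 'e' (letter)
  6. 'l' (letter)
  7. 'l' (letter)
  8. 'a' (letter)
Units from scan: 8
Sound units = 8 units


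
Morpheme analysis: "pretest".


Word: "pretest"
Morphemes: pre- / test
Each morpheme carries meaning
= 2 morphemes


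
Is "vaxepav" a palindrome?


Word: "vaxepav"
Reversed: "vapexav"
Forward == Backward? vaxepav != vapexav
Palindrome = No


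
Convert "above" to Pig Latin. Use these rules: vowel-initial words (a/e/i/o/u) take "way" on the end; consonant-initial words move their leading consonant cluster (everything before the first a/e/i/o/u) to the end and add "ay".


Word: "above"
Starts with vowel → add 'way'
Pig Latin = "aboveway"


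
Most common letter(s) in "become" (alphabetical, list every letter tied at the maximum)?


Word: "become"
Letter counts:
  'b': 1
  'c': 1
  'e': 2
  'm': 1
  'o': 1
Maximum count = 2
Most frequent = 'e' (2 times each)


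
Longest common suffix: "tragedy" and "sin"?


Word 1: "tragedy"
Word 2: "sin"
Comparing from end:
  Pos -1: 'y' != 'n' (stop)
LCS = "" (length 0)


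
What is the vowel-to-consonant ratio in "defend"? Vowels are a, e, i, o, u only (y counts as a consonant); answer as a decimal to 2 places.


Word: "defend"
Vowels (a,e,i,o,u): 2
Consonants: 4
Ratio = 2/4
= 0.50


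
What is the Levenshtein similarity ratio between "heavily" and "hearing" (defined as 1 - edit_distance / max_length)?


Word 1: "heavily" (length 7)
Word 2: "hearing" (length 7)
One optimal edit sequence:
  1. keep 'h'
  2. keep 'e'
  3. keep 'a'
  4. substitute 'v' -> 'r'  (+1)
  5. keep 'i'
  6. substitute 'l' -> 'n'  (+1)
  7. substitute 'y' -> 'g'  (+1)
Edit distance = 3
Max length = max(7, 7) = 7
Similarity = 1 - 3/7
= 0.5714


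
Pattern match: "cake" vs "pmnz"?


Pattern of "cake": [0, 1, 2, 3]
Pattern of "pmnz": [0, 1, 2, 3]
Patterns match
Same pattern = Yes


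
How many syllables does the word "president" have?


Word: "president"
Syllable breakdown: pres · i · dent
Counting: 3 parts
= 3 syllables


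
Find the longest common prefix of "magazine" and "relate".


Word 1: "magazine"
Word 2: "relate"
Comparing from start:
  Pos 0: 'm' != 'r' (stop)
LCP = "" (length 0)


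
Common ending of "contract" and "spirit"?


Word 1: "contract"
Word 2: "spirit"
Comparing from end:
  Pos -1: 't' == 't'
  Pos -2: 'c' != 'i' (stop)
LCS = "t" (length 1)


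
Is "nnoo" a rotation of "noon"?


Word: "noon", Candidate: "nnoo"
Method: check if candidate is substring of word+word
"noonnoon" contains "nnoo"? Yes
Is rotation = Yes


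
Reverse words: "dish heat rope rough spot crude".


Original: "dish heat rope rough spot crude"
Words (1..n): dish | heat | rope | rough | spot | crude
Reversed (n..1): crude | spot | rough | rope | heat | dish
Result = "crude spot rough rope heat dish"


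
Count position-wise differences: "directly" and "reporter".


Comparing character by character (same length = 8):
  Pos 0: 'd' vs 'r' !=
  Pos 1: 'i' vs 'e' !=
  Pos 2: 'r' vs 'p' !=
  Pos 3: 'e' vs 'o' !=
  Pos 4: 'c' vs 'r' !=
  Pos 5: 't' vs 't' =
  Pos 6: 'l' vs 'e' !=
  Pos 7: 'y' vs 'r' !=
Hamming distance = 7


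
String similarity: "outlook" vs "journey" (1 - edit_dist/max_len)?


Word 1: "outlook" (length 7)
Word 2: "journey" (length 7)
One optimal edit sequence:
  1. insert 'j'  (+1)
  2. keep 'o'
  3. keep 'u'
  4. delete 't'  (+1)
  5. substitute 'l' -> 'r'  (+1)
  6. substitute 'o' -> 'n'  (+1)
  7. substitute 'o' -> 'e'  (+1)
  8. substitute 'k' -> 'y'  (+1)
Edit distance = 6
Max length = max(7, 7) = 7
Similarity = 1 - 6/7
= 0.1429


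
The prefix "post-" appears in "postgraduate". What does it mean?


Prefix: post-
As in: postgraduate -> post- + graduate
Meaning = after


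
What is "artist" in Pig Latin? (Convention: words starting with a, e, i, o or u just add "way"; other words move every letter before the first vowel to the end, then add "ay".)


Word: "artist"
Starts with vowel → add 'way'
Pig Latin = "artistway"


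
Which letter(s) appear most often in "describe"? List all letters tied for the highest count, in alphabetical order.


Word: "describe"
Letter counts:
  'b': 1
  'c': 1
  'd': 1
  'e': 2
  'i': 1
  'r': 1
  's': 1
Maximum count = 2
Most frequent = 'e' (2 times each)


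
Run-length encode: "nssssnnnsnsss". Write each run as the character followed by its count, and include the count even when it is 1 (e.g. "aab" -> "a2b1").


String: "nssssnnnsnsss"
Scanning for consecutive runs:
  'n' x 1
  's' x 4
  'n' x 3
  's' x 1
  'n' x 1
  's' x 3
RLE = "n1s4n3s1n1s3"


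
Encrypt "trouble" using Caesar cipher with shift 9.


Word: "trouble"
Shift: 9
Each letter → (letter + shift) mod 26:
  't' (19) + 9 = 2 → 'c'
  'r' (17) + 9 = 0 → 'a'
  'o' (14) + 9 = 23 → 'x'
  'u' (20) + 9 = 3 → 'd'
  'b' (1) + 9 = 10 → 'k'
  'l' (11) + 9 = 20 → 'u'
  'e' (4) + 9 = 13 → 'n'
Result = "caxdkun"


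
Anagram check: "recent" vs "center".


Word 1: "recent" → sorted: ceenrt
Word 2: "center" → sorted: ceenrt
Same letters? ceenrt == ceenrt
Anagram = Yes


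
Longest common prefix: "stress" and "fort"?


Word 1: "stress"
Word 2: "fort"
Comparing from start:
  Pos 0: 's' != 'f' (stop)
LCP = "" (length 0)


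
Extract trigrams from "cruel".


Word: "cruel" (length 5)
Number of trigrams = 5 - 3 + 1 = 3
  Position 0: "cru"
  Position 1: "rue"
  Position 2: "uel"
Trigrams = "cru", "rue", "uel"


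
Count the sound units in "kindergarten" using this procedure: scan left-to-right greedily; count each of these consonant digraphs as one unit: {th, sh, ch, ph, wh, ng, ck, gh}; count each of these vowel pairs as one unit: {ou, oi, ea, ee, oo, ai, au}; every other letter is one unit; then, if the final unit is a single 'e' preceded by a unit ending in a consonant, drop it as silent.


Word: "kindergarten" (12 letters)
Left-to-right scan:
  [1] 'k' (letter)
  [2] 'i' (letter)
  [3] 'n' (letter)
  [4] 'd' (letter)
  [5] 'e' (letter)
  [6] 'r' (letter)
  [7] 'g' (letter)
  [8] 'a' (letter)
  [9] 'r' (letter)
  [10] 't' (letter)
  [11] 'e' (letter)
  [12] 'n' (letter)
Units from scan: 12
Sound units = 12 units
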